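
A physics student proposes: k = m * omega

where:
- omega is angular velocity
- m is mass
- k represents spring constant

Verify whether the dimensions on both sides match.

No

omega (angular velocity) has dimensions [T^-1].
m (mass) has dimensions [M].
k (spring constant) has dimensions [M T^-2].

Left side: [M T^-2]
Right side: [M T^-1]

The two sides have different dimensions, so the equation is NOT dimensionally consistent.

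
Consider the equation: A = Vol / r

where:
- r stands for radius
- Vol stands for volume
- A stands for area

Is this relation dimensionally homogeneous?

Yes

r (radius) has dimensions [L].
Vol (volume) has dimensions [L^3].
A (area) has dimensions [L^2].

Left side: [L^2]
Right side: [L^2]

Both sides have the same dimensions, so the equation is dimensionally consistent.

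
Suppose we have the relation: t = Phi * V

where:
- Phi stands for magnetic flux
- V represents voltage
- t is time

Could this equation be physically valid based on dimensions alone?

No

Phi (magnetic flux) has dimensions [I^-1 L^2 M T^-2].
V (voltage) has dimensions [I^-1 L^2 M T^-3].
t (time) has dimensions [T].

Left side: [T]
Right side: [I^-2 L^4 M^2 T^-5]

The two sides have different dimensions, so the equation is NOT dimensionally consistent.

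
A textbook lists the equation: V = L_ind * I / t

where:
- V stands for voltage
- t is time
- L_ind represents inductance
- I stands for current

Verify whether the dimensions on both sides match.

Yes

V (voltage) has dimensions [I^-1 L^2 M T^-3].
t (time) has dimensions [T].
L_ind (inductance) has dimensions [I^-2 L^2 M T^-2].
I (current) has dimensions [I].

Left side: [I^-1 L^2 M T^-3]
Right side: [I^-1 L^2 M T^-3]

Both sides have the same dimensions, so the equation is dimensionally consistent.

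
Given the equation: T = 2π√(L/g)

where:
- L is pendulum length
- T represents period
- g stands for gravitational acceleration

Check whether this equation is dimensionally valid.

Yes

L (pendulum length) has dimensions [L].
T (period) has dimensions [T].
g (gravitational acceleration) has dimensions [L T^-2].

Left side: [T]
Right side: [T]

Both sides have the same dimensions, so the equation is dimensionally consistent.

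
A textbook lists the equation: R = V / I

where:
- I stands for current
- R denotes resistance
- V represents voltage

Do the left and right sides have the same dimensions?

Yes

I (current) has dimensions [I].
R (resistance) has dimensions [I^-2 L^2 M T^-3].
V (voltage) has dimensions [I^-1 L^2 M T^-3].

Left side: [I^-2 L^2 M T^-3]
Right side: [I^-2 L^2 M T^-3]

Both sides have the same dimensions, so the equation is dimensionally consistent.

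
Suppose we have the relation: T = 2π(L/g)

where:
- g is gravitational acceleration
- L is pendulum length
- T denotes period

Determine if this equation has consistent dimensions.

No

g (gravitational acceleration) has dimensions [L T^-2].
L (pendulum length) has dimensions [L].
T (period) has dimensions [T].

Left side: [T]
Right side: [T^2]

The two sides have different dimensions, so the equation is NOT dimensionally consistent.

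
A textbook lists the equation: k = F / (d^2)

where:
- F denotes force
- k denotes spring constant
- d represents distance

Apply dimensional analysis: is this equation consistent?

No

F (force) has dimensions [L M T^-2].
k (spring constant) has dimensions [M T^-2].
d (distance) has dimensions [L].

Left side: [M T^-2]
Right side: [L^-1 M T^-2]

The two sides have different dimensions, so the equation is NOT dimensionally consistent.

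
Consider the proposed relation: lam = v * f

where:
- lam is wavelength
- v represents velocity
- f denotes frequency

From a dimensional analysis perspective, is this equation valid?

No

lam (wavelength) has dimensions [L].
v (velocity) has dimensions [L T^-1].
f (frequency) has dimensions [T^-1].

Left side: [L]
Right side: [L T^-2]

The two sides have different dimensions, so the equation is NOT dimensionally consistent.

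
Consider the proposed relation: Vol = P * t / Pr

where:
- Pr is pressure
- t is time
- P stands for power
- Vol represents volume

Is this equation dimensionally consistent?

Yes

Pr (pressure) has dimensions [L^-1 M T^-2].
t (time) has dimensions [T].
P (power) has dimensions [L^2 M T^-3].
Vol (volume) has dimensions [L^3].

Left side: [L^3]
Right side: [L^3]

Both sides have the same dimensions, so the equation is dimensionally consistent.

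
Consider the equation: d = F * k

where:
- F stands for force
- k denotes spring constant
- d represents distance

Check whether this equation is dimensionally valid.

No

F (force) has dimensions [L M T^-2].
k (spring constant) has dimensions [M T^-2].
d (distance) has dimensions [L].

Left side: [L]
Right side: [L M^2 T^-4]

The two sides have different dimensions, so the equation is NOT dimensionally consistent.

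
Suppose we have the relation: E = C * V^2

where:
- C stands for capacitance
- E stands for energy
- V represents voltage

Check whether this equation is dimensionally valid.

Yes

C (capacitance) has dimensions [I^2 L^-2 M^-1 T^4].
E (energy) has dimensions [L^2 M T^-2].
V (voltage) has dimensions [I^-1 L^2 M T^-3].

Left side: [L^2 M T^-2]
Right side: [L^2 M T^-2]

Both sides have the same dimensions, so the equation is dimensionally consistent.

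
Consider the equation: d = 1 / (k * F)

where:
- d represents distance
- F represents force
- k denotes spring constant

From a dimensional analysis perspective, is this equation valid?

No

d (distance) has dimensions [L].
F (force) has dimensions [L M T^-2].
k (spring constant) has dimensions [M T^-2].

Left side: [L]
Right side: [L^-1 M^-2 T^4]

The two sides have different dimensions, so the equation is NOT dimensionally consistent.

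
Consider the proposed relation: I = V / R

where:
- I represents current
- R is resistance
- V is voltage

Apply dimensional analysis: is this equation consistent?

Yes

I (current) has dimensions [I].
R (resistance) has dimensions [I^-2 L^2 M T^-3].
V (voltage) has dimensions [I^-1 L^2 M T^-3].

Left side: [I]
Right side: [I]

Both sides have the same dimensions, so the equation is dimensionally consistent.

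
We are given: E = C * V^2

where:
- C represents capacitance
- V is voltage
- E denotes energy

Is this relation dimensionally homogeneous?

Yes

C (capacitance) has dimensions [I^2 L^-2 M^-1 T^4].
V (voltage) has dimensions [I^-1 L^2 M T^-3].
E (energy) has dimensions [L^2 M T^-2].

Left side: [L^2 M T^-2]
Right side: [L^2 M T^-2]

Both sides have the same dimensions, so the equation is dimensionally consistent.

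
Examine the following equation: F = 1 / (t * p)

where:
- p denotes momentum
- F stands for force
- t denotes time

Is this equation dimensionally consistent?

No

p (momentum) has dimensions [L M T^-1].
F (force) has dimensions [L M T^-2].
t (time) has dimensions [T].

Left side: [L M T^-2]
Right side: [L^-1 M^-1]

The two sides have different dimensions, so the equation is NOT dimensionally consistent.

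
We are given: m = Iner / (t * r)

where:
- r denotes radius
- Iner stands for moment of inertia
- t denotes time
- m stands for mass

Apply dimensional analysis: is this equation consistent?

No

r (radius) has dimensions [L].
Iner (moment of inertia) has dimensions [L^2 M].
t (time) has dimensions [T].
m (mass) has dimensions [M].

Left side: [M]
Right side: [L M T^-1]

The two sides have different dimensions, so the equation is NOT dimensionally consistent.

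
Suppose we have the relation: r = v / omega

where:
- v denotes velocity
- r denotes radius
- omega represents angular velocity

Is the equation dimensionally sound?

Yes

v (velocity) has dimensions [L T^-1].
r (radius) has dimensions [L].
omega (angular velocity) has dimensions [T^-1].

Left side: [L]
Right side: [L]

Both sides have the same dimensions, so the equation is dimensionally consistent.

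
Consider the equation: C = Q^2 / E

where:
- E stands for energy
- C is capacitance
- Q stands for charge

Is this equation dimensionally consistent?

Yes

E (energy) has dimensions [L^2 M T^-2].
C (capacitance) has dimensions [I^2 L^-2 M^-1 T^4].
Q (charge) has dimensions [I T].

Left side: [I^2 L^-2 M^-1 T^4]
Right side: [I^2 L^-2 M^-1 T^4]

Both sides have the same dimensions, so the equation is dimensionally consistent.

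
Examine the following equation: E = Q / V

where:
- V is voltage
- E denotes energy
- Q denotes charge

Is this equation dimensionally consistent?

No

V (voltage) has dimensions [I^-1 L^2 M T^-3].
E (energy) has dimensions [L^2 M T^-2].
Q (charge) has dimensions [I T].

Left side: [L^2 M T^-2]
Right side: [I^2 L^-2 M^-1 T^4]

The two sides have different dimensions, so the equation is NOT dimensionally consistent.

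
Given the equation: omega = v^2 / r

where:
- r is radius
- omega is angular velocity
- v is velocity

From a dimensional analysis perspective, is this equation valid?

No

r (radius) has dimensions [L].
omega (angular velocity) has dimensions [T^-1].
v (velocity) has dimensions [L T^-1].

Left side: [T^-1]
Right side: [L T^-2]

The two sides have different dimensions, so the equation is NOT dimensionally consistent.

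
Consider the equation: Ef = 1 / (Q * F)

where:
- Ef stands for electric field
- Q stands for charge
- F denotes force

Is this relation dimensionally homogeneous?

No

Ef (electric field) has dimensions [I^-1 L M T^-3].
Q (charge) has dimensions [I T].
F (force) has dimensions [L M T^-2].

Left side: [I^-1 L M T^-3]
Right side: [I^-1 L^-1 M^-1 T]

The two sides have different dimensions, so the equation is NOT dimensionally consistent.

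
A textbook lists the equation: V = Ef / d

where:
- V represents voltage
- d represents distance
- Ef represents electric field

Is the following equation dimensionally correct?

No

V (voltage) has dimensions [I^-1 L^2 M T^-3].
d (distance) has dimensions [L].
Ef (electric field) has dimensions [I^-1 L M T^-3].

Left side: [I^-1 L^2 M T^-3]
Right side: [I^-1 M T^-3]

The two sides have different dimensions, so the equation is NOT dimensionally consistent.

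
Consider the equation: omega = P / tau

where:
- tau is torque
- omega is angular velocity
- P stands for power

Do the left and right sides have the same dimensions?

Yes

tau (torque) has dimensions [L^2 M T^-2].
omega (angular velocity) has dimensions [T^-1].
P (power) has dimensions [L^2 M T^-3].

Left side: [T^-1]
Right side: [T^-1]

Both sides have the same dimensions, so the equation is dimensionally consistent.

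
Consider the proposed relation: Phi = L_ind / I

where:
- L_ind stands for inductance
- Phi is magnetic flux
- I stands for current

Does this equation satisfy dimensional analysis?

No

L_ind (inductance) has dimensions [I^-2 L^2 M T^-2].
Phi (magnetic flux) has dimensions [I^-1 L^2 M T^-2].
I (current) has dimensions [I].

Left side: [I^-1 L^2 M T^-2]
Right side: [I^-3 L^2 M T^-2]

The two sides have different dimensions, so the equation is NOT dimensionally consistent.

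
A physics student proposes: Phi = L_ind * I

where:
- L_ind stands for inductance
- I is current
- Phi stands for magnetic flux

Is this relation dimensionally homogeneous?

Yes

L_ind (inductance) has dimensions [I^-2 L^2 M T^-2].
I (current) has dimensions [I].
Phi (magnetic flux) has dimensions [I^-1 L^2 M T^-2].

Left side: [I^-1 L^2 M T^-2]
Right side: [I^-1 L^2 M T^-2]

Both sides have the same dimensions, so the equation is dimensionally consistent.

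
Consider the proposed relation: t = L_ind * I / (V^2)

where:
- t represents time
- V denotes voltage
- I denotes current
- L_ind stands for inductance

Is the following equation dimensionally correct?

No

t (time) has dimensions [T].
V (voltage) has dimensions [I^-1 L^2 M T^-3].
I (current) has dimensions [I].
L_ind (inductance) has dimensions [I^-2 L^2 M T^-2].

Left side: [T]
Right side: [I L^-2 M^-1 T^4]

The two sides have different dimensions, so the equation is NOT dimensionally consistent.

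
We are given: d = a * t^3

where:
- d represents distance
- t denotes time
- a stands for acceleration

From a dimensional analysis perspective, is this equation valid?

No

d (distance) has dimensions [L].
t (time) has dimensions [T].
a (acceleration) has dimensions [L T^-2].

Left side: [L]
Right side: [L T]

The two sides have different dimensions, so the equation is NOT dimensionally consistent.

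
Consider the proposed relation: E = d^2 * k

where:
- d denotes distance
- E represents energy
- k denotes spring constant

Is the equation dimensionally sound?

Yes

d (distance) has dimensions [L].
E (energy) has dimensions [L^2 M T^-2].
k (spring constant) has dimensions [M T^-2].

Left side: [L^2 M T^-2]
Right side: [L^2 M T^-2]

Both sides have the same dimensions, so the equation is dimensionally consistent.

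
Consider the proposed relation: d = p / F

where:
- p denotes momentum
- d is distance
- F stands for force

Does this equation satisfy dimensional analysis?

No

p (momentum) has dimensions [L M T^-1].
d (distance) has dimensions [L].
F (force) has dimensions [L M T^-2].

Left side: [L]
Right side: [T]

The two sides have different dimensions, so the equation is NOT dimensionally consistent.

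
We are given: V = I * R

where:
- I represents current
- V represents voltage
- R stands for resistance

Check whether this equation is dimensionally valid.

Yes

I (current) has dimensions [I].
V (voltage) has dimensions [I^-1 L^2 M T^-3].
R (resistance) has dimensions [I^-2 L^2 M T^-3].

Left side: [I^-1 L^2 M T^-3]
Right side: [I^-1 L^2 M T^-3]

Both sides have the same dimensions, so the equation is dimensionally consistent.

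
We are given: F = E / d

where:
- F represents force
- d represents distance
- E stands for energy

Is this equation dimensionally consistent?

Yes

F (force) has dimensions [L M T^-2].
d (distance) has dimensions [L].
E (energy) has dimensions [L^2 M T^-2].

Left side: [L M T^-2]
Right side: [L M T^-2]

Both sides have the same dimensions, so the equation is dimensionally consistent.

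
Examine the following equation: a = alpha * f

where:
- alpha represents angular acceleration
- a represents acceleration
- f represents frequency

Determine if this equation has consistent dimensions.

No

alpha (angular acceleration) has dimensions [T^-2].
a (acceleration) has dimensions [L T^-2].
f (frequency) has dimensions [T^-1].

Left side: [L T^-2]
Right side: [T^-3]

The two sides have different dimensions, so the equation is NOT dimensionally consistent.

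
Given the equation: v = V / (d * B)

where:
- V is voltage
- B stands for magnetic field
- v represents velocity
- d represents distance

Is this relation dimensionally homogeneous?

Yes

V (voltage) has dimensions [I^-1 L^2 M T^-3].
B (magnetic field) has dimensions [I^-1 M T^-2].
v (velocity) has dimensions [L T^-1].
d (distance) has dimensions [L].

Left side: [L T^-1]
Right side: [L T^-1]

Both sides have the same dimensions, so the equation is dimensionally consistent.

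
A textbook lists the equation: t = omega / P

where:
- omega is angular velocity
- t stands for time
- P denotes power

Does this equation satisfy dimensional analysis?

No

omega (angular velocity) has dimensions [T^-1].
t (time) has dimensions [T].
P (power) has dimensions [L^2 M T^-3].

Left side: [T]
Right side: [L^-2 M^-1 T^2]

The two sides have different dimensions, so the equation is NOT dimensionally consistent.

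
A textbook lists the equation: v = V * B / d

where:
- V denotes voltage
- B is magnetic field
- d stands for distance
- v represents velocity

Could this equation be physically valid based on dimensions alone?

No

V (voltage) has dimensions [I^-1 L^2 M T^-3].
B (magnetic field) has dimensions [I^-1 M T^-2].
d (distance) has dimensions [L].
v (velocity) has dimensions [L T^-1].

Left side: [L T^-1]
Right side: [I^-2 L M^2 T^-5]

The two sides have different dimensions, so the equation is NOT dimensionally consistent.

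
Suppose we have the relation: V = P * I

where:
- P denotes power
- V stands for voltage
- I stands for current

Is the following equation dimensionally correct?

No

P (power) has dimensions [L^2 M T^-3].
V (voltage) has dimensions [I^-1 L^2 M T^-3].
I (current) has dimensions [I].

Left side: [I^-1 L^2 M T^-3]
Right side: [I L^2 M T^-3]

The two sides have different dimensions, so the equation is NOT dimensionally consistent.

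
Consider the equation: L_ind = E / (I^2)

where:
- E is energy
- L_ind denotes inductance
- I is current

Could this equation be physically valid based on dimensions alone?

Yes

E (energy) has dimensions [L^2 M T^-2].
L_ind (inductance) has dimensions [I^-2 L^2 M T^-2].
I (current) has dimensions [I].

Left side: [I^-2 L^2 M T^-2]
Right side: [I^-2 L^2 M T^-2]

Both sides have the same dimensions, so the equation is dimensionally consistent.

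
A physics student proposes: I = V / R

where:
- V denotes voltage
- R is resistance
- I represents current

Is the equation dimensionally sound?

Yes

V (voltage) has dimensions [I^-1 L^2 M T^-3].
R (resistance) has dimensions [I^-2 L^2 M T^-3].
I (current) has dimensions [I].

Left side: [I]
Right side: [I]

Both sides have the same dimensions, so the equation is dimensionally consistent.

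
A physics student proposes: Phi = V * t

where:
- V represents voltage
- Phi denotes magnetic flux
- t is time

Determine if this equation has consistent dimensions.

Yes

V (voltage) has dimensions [I^-1 L^2 M T^-3].
Phi (magnetic flux) has dimensions [I^-1 L^2 M T^-2].
t (time) has dimensions [T].

Left side: [I^-1 L^2 M T^-2]
Right side: [I^-1 L^2 M T^-2]

Both sides have the same dimensions, so the equation is dimensionally consistent.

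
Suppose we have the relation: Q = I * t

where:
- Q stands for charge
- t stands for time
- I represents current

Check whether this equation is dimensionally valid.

Yes

Q (charge) has dimensions [I T].
t (time) has dimensions [T].
I (current) has dimensions [I].

Left side: [I T]
Right side: [I T]

Both sides have the same dimensions, so the equation is dimensionally consistent.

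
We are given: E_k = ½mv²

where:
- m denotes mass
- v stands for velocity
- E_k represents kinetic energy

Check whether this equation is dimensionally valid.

Yes

m (mass) has dimensions [M].
v (velocity) has dimensions [L T^-1].
E_k (kinetic energy) has dimensions [L^2 M T^-2].

Left side: [L^2 M T^-2]
Right side: [L^2 M T^-2]

Both sides have the same dimensions, so the equation is dimensionally consistent.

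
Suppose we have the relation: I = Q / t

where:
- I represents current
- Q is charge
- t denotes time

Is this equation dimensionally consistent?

Yes

I (current) has dimensions [I].
Q (charge) has dimensions [I T].
t (time) has dimensions [T].

Left side: [I]
Right side: [I]

Both sides have the same dimensions, so the equation is dimensionally consistent.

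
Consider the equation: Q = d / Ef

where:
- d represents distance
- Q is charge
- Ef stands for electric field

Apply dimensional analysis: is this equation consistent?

No

d (distance) has dimensions [L].
Q (charge) has dimensions [I T].
Ef (electric field) has dimensions [I^-1 L M T^-3].

Left side: [I T]
Right side: [I M^-1 T^3]

The two sides have different dimensions, so the equation is NOT dimensionally consistent.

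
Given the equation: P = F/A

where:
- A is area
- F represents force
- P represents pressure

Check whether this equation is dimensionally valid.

Yes

A (area) has dimensions [L^2].
F (force) has dimensions [L M T^-2].
P (pressure) has dimensions [L^-1 M T^-2].

Left side: [L^-1 M T^-2]
Right side: [L^-1 M T^-2]

Both sides have the same dimensions, so the equation is dimensionally consistent.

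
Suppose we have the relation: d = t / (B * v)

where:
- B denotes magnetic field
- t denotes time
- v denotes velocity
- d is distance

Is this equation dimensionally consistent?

No

B (magnetic field) has dimensions [I^-1 M T^-2].
t (time) has dimensions [T].
v (velocity) has dimensions [L T^-1].
d (distance) has dimensions [L].

Left side: [L]
Right side: [I L^-1 M^-1 T^4]

The two sides have different dimensions, so the equation is NOT dimensionally consistent.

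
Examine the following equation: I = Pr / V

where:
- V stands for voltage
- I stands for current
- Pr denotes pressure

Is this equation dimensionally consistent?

No

V (voltage) has dimensions [I^-1 L^2 M T^-3].
I (current) has dimensions [I].
Pr (pressure) has dimensions [L^-1 M T^-2].

Left side: [I]
Right side: [I L^-3 T]

The two sides have different dimensions, so the equation is NOT dimensionally consistent.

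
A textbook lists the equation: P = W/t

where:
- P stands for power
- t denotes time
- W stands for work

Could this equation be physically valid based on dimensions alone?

Yes

P (power) has dimensions [L^2 M T^-3].
t (time) has dimensions [T].
W (work) has dimensions [L^2 M T^-2].

Left side: [L^2 M T^-3]
Right side: [L^2 M T^-3]

Both sides have the same dimensions, so the equation is dimensionally consistent.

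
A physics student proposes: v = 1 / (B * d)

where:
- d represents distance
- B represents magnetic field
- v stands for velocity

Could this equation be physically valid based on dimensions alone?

No

d (distance) has dimensions [L].
B (magnetic field) has dimensions [I^-1 M T^-2].
v (velocity) has dimensions [L T^-1].

Left side: [L T^-1]
Right side: [I L^-1 M^-1 T^2]

The two sides have different dimensions, so the equation is NOT dimensionally consistent.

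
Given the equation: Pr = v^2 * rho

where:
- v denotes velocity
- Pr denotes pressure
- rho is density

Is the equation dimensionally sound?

Yes

v (velocity) has dimensions [L T^-1].
Pr (pressure) has dimensions [L^-1 M T^-2].
rho (density) has dimensions [L^-3 M].

Left side: [L^-1 M T^-2]
Right side: [L^-1 M T^-2]

Both sides have the same dimensions, so the equation is dimensionally consistent.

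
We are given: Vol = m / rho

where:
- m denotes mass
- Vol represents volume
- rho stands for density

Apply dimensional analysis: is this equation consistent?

Yes

m (mass) has dimensions [M].
Vol (volume) has dimensions [L^3].
rho (density) has dimensions [L^-3 M].

Left side: [L^3]
Right side: [L^3]

Both sides have the same dimensions, so the equation is dimensionally consistent.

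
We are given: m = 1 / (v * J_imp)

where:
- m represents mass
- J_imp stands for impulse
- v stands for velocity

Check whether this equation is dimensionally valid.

No

m (mass) has dimensions [M].
J_imp (impulse) has dimensions [L M T^-1].
v (velocity) has dimensions [L T^-1].

Left side: [M]
Right side: [L^-2 M^-1 T^2]

The two sides have different dimensions, so the equation is NOT dimensionally consistent.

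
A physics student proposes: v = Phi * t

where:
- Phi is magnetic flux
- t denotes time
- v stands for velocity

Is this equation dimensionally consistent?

No

Phi (magnetic flux) has dimensions [I^-1 L^2 M T^-2].
t (time) has dimensions [T].
v (velocity) has dimensions [L T^-1].

Left side: [L T^-1]
Right side: [I^-1 L^2 M T^-1]

The two sides have different dimensions, so the equation is NOT dimensionally consistent.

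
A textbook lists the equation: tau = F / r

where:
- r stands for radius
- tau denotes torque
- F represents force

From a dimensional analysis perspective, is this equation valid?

No

r (radius) has dimensions [L].
tau (torque) has dimensions [L^2 M T^-2].
F (force) has dimensions [L M T^-2].

Left side: [L^2 M T^-2]
Right side: [M T^-2]

The two sides have different dimensions, so the equation is NOT dimensionally consistent.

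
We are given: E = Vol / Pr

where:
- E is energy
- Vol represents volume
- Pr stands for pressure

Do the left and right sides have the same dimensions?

No

E (energy) has dimensions [L^2 M T^-2].
Vol (volume) has dimensions [L^3].
Pr (pressure) has dimensions [L^-1 M T^-2].

Left side: [L^2 M T^-2]
Right side: [L^4 M^-1 T^2]

The two sides have different dimensions, so the equation is NOT dimensionally consistent.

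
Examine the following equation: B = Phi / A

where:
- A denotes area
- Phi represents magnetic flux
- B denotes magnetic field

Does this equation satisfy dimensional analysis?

Yes

A (area) has dimensions [L^2].
Phi (magnetic flux) has dimensions [I^-1 L^2 M T^-2].
B (magnetic field) has dimensions [I^-1 M T^-2].

Left side: [I^-1 M T^-2]
Right side: [I^-1 M T^-2]

Both sides have the same dimensions, so the equation is dimensionally consistent.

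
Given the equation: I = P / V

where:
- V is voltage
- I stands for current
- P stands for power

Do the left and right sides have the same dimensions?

Yes

V (voltage) has dimensions [I^-1 L^2 M T^-3].
I (current) has dimensions [I].
P (power) has dimensions [L^2 M T^-3].

Left side: [I]
Right side: [I]

Both sides have the same dimensions, so the equation is dimensionally consistent.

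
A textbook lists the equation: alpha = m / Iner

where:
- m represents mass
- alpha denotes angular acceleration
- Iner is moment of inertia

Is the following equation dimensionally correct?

No

m (mass) has dimensions [M].
alpha (angular acceleration) has dimensions [T^-2].
Iner (moment of inertia) has dimensions [L^2 M].

Left side: [T^-2]
Right side: [L^-2]

The two sides have different dimensions, so the equation is NOT dimensionally consistent.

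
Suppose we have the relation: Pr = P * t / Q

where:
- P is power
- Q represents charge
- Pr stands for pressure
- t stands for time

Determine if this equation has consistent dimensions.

No

P (power) has dimensions [L^2 M T^-3].
Q (charge) has dimensions [I T].
Pr (pressure) has dimensions [L^-1 M T^-2].
t (time) has dimensions [T].

Left side: [L^-1 M T^-2]
Right side: [I^-1 L^2 M T^-3]

The two sides have different dimensions, so the equation is NOT dimensionally consistent.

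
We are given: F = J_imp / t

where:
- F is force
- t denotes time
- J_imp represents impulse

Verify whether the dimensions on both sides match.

Yes

F (force) has dimensions [L M T^-2].
t (time) has dimensions [T].
J_imp (impulse) has dimensions [L M T^-1].

Left side: [L M T^-2]
Right side: [L M T^-2]

Both sides have the same dimensions, so the equation is dimensionally consistent.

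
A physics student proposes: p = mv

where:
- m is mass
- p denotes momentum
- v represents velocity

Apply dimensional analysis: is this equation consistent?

Yes

m (mass) has dimensions [M].
p (momentum) has dimensions [L M T^-1].
v (velocity) has dimensions [L T^-1].

Left side: [L M T^-1]
Right side: [L M T^-1]

Both sides have the same dimensions, so the equation is dimensionally consistent.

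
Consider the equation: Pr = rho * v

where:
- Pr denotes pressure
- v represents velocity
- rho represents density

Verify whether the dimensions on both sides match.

No

Pr (pressure) has dimensions [L^-1 M T^-2].
v (velocity) has dimensions [L T^-1].
rho (density) has dimensions [L^-3 M].

Left side: [L^-1 M T^-2]
Right side: [L^-2 M T^-1]

The two sides have different dimensions, so the equation is NOT dimensionally consistent.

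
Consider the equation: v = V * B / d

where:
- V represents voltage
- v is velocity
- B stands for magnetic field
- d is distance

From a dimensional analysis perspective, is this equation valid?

No

V (voltage) has dimensions [I^-1 L^2 M T^-3].
v (velocity) has dimensions [L T^-1].
B (magnetic field) has dimensions [I^-1 M T^-2].
d (distance) has dimensions [L].

Left side: [L T^-1]
Right side: [I^-2 L M^2 T^-5]

The two sides have different dimensions, so the equation is NOT dimensionally consistent.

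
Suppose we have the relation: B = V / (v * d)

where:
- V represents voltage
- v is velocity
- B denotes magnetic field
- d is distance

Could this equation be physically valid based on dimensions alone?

Yes

V (voltage) has dimensions [I^-1 L^2 M T^-3].
v (velocity) has dimensions [L T^-1].
B (magnetic field) has dimensions [I^-1 M T^-2].
d (distance) has dimensions [L].

Left side: [I^-1 M T^-2]
Right side: [I^-1 M T^-2]

Both sides have the same dimensions, so the equation is dimensionally consistent.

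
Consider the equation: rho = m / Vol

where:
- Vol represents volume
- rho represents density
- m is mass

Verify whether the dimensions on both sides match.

Yes

Vol (volume) has dimensions [L^3].
rho (density) has dimensions [L^-3 M].
m (mass) has dimensions [M].

Left side: [L^-3 M]
Right side: [L^-3 M]

Both sides have the same dimensions, so the equation is dimensionally consistent.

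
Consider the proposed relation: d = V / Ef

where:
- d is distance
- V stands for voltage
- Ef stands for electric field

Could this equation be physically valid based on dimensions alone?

Yes

d (distance) has dimensions [L].
V (voltage) has dimensions [I^-1 L^2 M T^-3].
Ef (electric field) has dimensions [I^-1 L M T^-3].

Left side: [L]
Right side: [L]

Both sides have the same dimensions, so the equation is dimensionally consistent.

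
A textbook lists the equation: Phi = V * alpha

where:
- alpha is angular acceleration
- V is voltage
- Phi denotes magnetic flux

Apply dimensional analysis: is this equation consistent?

No

alpha (angular acceleration) has dimensions [T^-2].
V (voltage) has dimensions [I^-1 L^2 M T^-3].
Phi (magnetic flux) has dimensions [I^-1 L^2 M T^-2].

Left side: [I^-1 L^2 M T^-2]
Right side: [I^-1 L^2 M T^-5]

The two sides have different dimensions, so the equation is NOT dimensionally consistent.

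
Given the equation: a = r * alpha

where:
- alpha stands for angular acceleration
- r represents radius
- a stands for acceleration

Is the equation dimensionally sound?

Yes

alpha (angular acceleration) has dimensions [T^-2].
r (radius) has dimensions [L].
a (acceleration) has dimensions [L T^-2].

Left side: [L T^-2]
Right side: [L T^-2]

Both sides have the same dimensions, so the equation is dimensionally consistent.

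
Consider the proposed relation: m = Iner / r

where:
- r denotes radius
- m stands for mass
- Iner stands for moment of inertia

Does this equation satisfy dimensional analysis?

No

r (radius) has dimensions [L].
m (mass) has dimensions [M].
Iner (moment of inertia) has dimensions [L^2 M].

Left side: [M]
Right side: [L M]

The two sides have different dimensions, so the equation is NOT dimensionally consistent.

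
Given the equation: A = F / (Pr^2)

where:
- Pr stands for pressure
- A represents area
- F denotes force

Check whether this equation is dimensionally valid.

No

Pr (pressure) has dimensions [L^-1 M T^-2].
A (area) has dimensions [L^2].
F (force) has dimensions [L M T^-2].

Left side: [L^2]
Right side: [L^3 M^-1 T^2]

The two sides have different dimensions, so the equation is NOT dimensionally consistent.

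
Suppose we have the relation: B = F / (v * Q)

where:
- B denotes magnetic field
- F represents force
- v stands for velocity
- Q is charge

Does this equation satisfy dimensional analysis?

Yes

B (magnetic field) has dimensions [I^-1 M T^-2].
F (force) has dimensions [L M T^-2].
v (velocity) has dimensions [L T^-1].
Q (charge) has dimensions [I T].

Left side: [I^-1 M T^-2]
Right side: [I^-1 M T^-2]

Both sides have the same dimensions, so the equation is dimensionally consistent.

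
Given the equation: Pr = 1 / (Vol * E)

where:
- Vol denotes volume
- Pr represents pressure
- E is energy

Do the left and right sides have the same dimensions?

No

Vol (volume) has dimensions [L^3].
Pr (pressure) has dimensions [L^-1 M T^-2].
E (energy) has dimensions [L^2 M T^-2].

Left side: [L^-1 M T^-2]
Right side: [L^-5 M^-1 T^2]

The two sides have different dimensions, so the equation is NOT dimensionally consistent.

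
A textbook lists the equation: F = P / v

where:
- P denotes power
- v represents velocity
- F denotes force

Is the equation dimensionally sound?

Yes

P (power) has dimensions [L^2 M T^-3].
v (velocity) has dimensions [L T^-1].
F (force) has dimensions [L M T^-2].

Left side: [L M T^-2]
Right side: [L M T^-2]

Both sides have the same dimensions, so the equation is dimensionally consistent.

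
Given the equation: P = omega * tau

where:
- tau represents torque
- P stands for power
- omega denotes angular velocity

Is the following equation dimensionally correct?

Yes

tau (torque) has dimensions [L^2 M T^-2].
P (power) has dimensions [L^2 M T^-3].
omega (angular velocity) has dimensions [T^-1].

Left side: [L^2 M T^-3]
Right side: [L^2 M T^-3]

Both sides have the same dimensions, so the equation is dimensionally consistent.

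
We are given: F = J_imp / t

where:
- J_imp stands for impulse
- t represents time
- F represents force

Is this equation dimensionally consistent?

Yes

J_imp (impulse) has dimensions [L M T^-1].
t (time) has dimensions [T].
F (force) has dimensions [L M T^-2].

Left side: [L M T^-2]
Right side: [L M T^-2]

Both sides have the same dimensions, so the equation is dimensionally consistent.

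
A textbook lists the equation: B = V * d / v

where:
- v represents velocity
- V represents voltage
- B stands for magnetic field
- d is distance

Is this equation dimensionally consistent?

No

v (velocity) has dimensions [L T^-1].
V (voltage) has dimensions [I^-1 L^2 M T^-3].
B (magnetic field) has dimensions [I^-1 M T^-2].
d (distance) has dimensions [L].

Left side: [I^-1 M T^-2]
Right side: [I^-1 L^2 M T^-2]

The two sides have different dimensions, so the equation is NOT dimensionally consistent.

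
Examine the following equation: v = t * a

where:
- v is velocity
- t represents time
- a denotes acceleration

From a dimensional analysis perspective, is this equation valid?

Yes

v (velocity) has dimensions [L T^-1].
t (time) has dimensions [T].
a (acceleration) has dimensions [L T^-2].

Left side: [L T^-1]
Right side: [L T^-1]

Both sides have the same dimensions, so the equation is dimensionally consistent.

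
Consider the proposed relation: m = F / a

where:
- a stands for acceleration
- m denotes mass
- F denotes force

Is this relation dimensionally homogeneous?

Yes

a (acceleration) has dimensions [L T^-2].
m (mass) has dimensions [M].
F (force) has dimensions [L M T^-2].

Left side: [M]
Right side: [M]

Both sides have the same dimensions, so the equation is dimensionally consistent.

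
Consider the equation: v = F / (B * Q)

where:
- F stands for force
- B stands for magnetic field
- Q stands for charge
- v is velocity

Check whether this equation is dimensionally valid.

Yes

F (force) has dimensions [L M T^-2].
B (magnetic field) has dimensions [I^-1 M T^-2].
Q (charge) has dimensions [I T].
v (velocity) has dimensions [L T^-1].

Left side: [L T^-1]
Right side: [L T^-1]

Both sides have the same dimensions, so the equation is dimensionally consistent.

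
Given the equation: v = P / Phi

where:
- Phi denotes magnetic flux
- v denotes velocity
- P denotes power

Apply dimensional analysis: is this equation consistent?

No

Phi (magnetic flux) has dimensions [I^-1 L^2 M T^-2].
v (velocity) has dimensions [L T^-1].
P (power) has dimensions [L^2 M T^-3].

Left side: [L T^-1]
Right side: [I T^-1]

The two sides have different dimensions, so the equation is NOT dimensionally consistent.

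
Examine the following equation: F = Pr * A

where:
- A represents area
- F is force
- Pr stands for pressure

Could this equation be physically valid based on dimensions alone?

Yes

A (area) has dimensions [L^2].
F (force) has dimensions [L M T^-2].
Pr (pressure) has dimensions [L^-1 M T^-2].

Left side: [L M T^-2]
Right side: [L M T^-2]

Both sides have the same dimensions, so the equation is dimensionally consistent.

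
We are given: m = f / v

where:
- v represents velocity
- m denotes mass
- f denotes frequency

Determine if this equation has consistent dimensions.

No

v (velocity) has dimensions [L T^-1].
m (mass) has dimensions [M].
f (frequency) has dimensions [T^-1].

Left side: [M]
Right side: [L^-1]

The two sides have different dimensions, so the equation is NOT dimensionally consistent.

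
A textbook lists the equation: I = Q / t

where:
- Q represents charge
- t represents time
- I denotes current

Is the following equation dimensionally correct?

Yes

Q (charge) has dimensions [I T].
t (time) has dimensions [T].
I (current) has dimensions [I].

Left side: [I]
Right side: [I]

Both sides have the same dimensions, so the equation is dimensionally consistent.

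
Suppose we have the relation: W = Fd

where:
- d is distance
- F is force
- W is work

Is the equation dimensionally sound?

Yes

d (distance) has dimensions [L].
F (force) has dimensions [L M T^-2].
W (work) has dimensions [L^2 M T^-2].

Left side: [L^2 M T^-2]
Right side: [L^2 M T^-2]

Both sides have the same dimensions, so the equation is dimensionally consistent.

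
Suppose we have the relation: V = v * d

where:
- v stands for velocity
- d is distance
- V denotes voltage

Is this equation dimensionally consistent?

No

v (velocity) has dimensions [L T^-1].
d (distance) has dimensions [L].
V (voltage) has dimensions [I^-1 L^2 M T^-3].

Left side: [I^-1 L^2 M T^-3]
Right side: [L^2 T^-1]

The two sides have different dimensions, so the equation is NOT dimensionally consistent.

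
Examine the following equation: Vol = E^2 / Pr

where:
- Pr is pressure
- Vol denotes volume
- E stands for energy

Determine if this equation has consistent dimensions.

No

Pr (pressure) has dimensions [L^-1 M T^-2].
Vol (volume) has dimensions [L^3].
E (energy) has dimensions [L^2 M T^-2].

Left side: [L^3]
Right side: [L^5 M T^-2]

The two sides have different dimensions, so the equation is NOT dimensionally consistent.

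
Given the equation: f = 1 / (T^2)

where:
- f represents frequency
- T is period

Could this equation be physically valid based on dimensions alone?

No

f (frequency) has dimensions [T^-1].
T (period) has dimensions [T].

Left side: [T^-1]
Right side: [T^-2]

The two sides have different dimensions, so the equation is NOT dimensionally consistent.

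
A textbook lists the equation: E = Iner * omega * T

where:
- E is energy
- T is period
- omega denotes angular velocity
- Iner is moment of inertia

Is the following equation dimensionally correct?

No

E (energy) has dimensions [L^2 M T^-2].
T (period) has dimensions [T].
omega (angular velocity) has dimensions [T^-1].
Iner (moment of inertia) has dimensions [L^2 M].

Left side: [L^2 M T^-2]
Right side: [L^2 M]

The two sides have different dimensions, so the equation is NOT dimensionally consistent.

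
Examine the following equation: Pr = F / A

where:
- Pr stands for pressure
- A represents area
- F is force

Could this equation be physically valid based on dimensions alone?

Yes

Pr (pressure) has dimensions [L^-1 M T^-2].
A (area) has dimensions [L^2].
F (force) has dimensions [L M T^-2].

Left side: [L^-1 M T^-2]
Right side: [L^-1 M T^-2]

Both sides have the same dimensions, so the equation is dimensionally consistent.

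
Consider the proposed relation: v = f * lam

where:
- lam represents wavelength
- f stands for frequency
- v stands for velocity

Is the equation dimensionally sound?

Yes

lam (wavelength) has dimensions [L].
f (frequency) has dimensions [T^-1].
v (velocity) has dimensions [L T^-1].

Left side: [L T^-1]
Right side: [L T^-1]

Both sides have the same dimensions, so the equation is dimensionally consistent.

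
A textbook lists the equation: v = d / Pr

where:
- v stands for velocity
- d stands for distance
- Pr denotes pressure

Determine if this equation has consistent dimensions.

No

v (velocity) has dimensions [L T^-1].
d (distance) has dimensions [L].
Pr (pressure) has dimensions [L^-1 M T^-2].

Left side: [L T^-1]
Right side: [L^2 M^-1 T^2]

The two sides have different dimensions, so the equation is NOT dimensionally consistent.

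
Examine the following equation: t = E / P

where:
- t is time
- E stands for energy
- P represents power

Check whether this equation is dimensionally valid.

Yes

t (time) has dimensions [T].
E (energy) has dimensions [L^2 M T^-2].
P (power) has dimensions [L^2 M T^-3].

Left side: [T]
Right side: [T]

Both sides have the same dimensions, so the equation is dimensionally consistent.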